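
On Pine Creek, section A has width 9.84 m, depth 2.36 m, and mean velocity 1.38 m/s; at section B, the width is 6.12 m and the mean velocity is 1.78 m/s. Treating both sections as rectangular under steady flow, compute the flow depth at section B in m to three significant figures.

2.94 m

Q = A₁V₁ = (9.84×2.36) × 1.38 = 32.05 m³/s
d₂ = Q/(b₂ V₂) = 32.05/(6.12×1.78) = 2.942 m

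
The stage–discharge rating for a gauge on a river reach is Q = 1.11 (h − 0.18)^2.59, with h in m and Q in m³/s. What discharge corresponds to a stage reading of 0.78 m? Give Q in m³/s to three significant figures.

Q = 1.11 × (0.78 − 0.18)^2.59 = 1.11 × 0.6^2.59 = 0.2956 m³/s

0.296 m³/s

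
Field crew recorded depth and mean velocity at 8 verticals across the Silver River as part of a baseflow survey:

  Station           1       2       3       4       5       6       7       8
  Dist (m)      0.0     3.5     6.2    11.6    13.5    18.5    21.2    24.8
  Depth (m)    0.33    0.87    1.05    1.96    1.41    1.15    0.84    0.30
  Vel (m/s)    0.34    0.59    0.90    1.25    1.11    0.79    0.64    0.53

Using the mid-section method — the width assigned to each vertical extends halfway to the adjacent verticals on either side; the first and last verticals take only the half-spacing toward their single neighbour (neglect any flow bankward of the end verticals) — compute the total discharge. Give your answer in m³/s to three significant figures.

25.4 m³/s

w_1 = (3.5 − 0.0)/2 = 1.75 m; q_1 = 0.34 × 0.33 × 1.75 = 0.1964 m³/s
w_2 = (6.2 − 0.0)/2 = 3.1 m; q_2 = 0.59 × 0.87 × 3.1 = 1.591 m³/s
w_3 = (11.6 − 3.5)/2 = 4.05 m; q_3 = 0.90 × 1.05 × 4.05 = 3.827 m³/s
w_4 = (13.5 − 6.2)/2 = 3.65 m; q_4 = 1.25 × 1.96 × 3.65 = 8.943 m³/s
w_5 = (18.5 − 11.6)/2 = 3.45 m; q_5 = 1.11 × 1.41 × 3.45 = 5.400 m³/s
w_6 = (21.2 − 13.5)/2 = 3.85 m; q_6 = 0.79 × 1.15 × 3.85 = 3.498 m³/s
w_7 = (24.8 − 18.5)/2 = 3.15 m; q_7 = 0.64 × 0.84 × 3.15 = 1.693 m³/s
w_8 = (24.8 − 21.2)/2 = 1.8 m; q_8 = 0.53 × 0.30 × 1.8 = 0.2862 m³/s
Q = Σ qᵢ = 25.43 m³/s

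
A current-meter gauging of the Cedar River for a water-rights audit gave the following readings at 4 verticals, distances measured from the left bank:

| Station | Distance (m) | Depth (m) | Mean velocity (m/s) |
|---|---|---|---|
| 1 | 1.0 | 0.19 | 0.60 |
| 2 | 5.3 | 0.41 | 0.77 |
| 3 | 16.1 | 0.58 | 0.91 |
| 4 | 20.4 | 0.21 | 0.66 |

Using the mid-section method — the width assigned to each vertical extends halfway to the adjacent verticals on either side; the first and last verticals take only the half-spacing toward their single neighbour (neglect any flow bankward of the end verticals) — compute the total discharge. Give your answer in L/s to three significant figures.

w_1 = (5.3 − 1.0)/2 = 2.15 m; q_1 = 0.60 × 0.19 × 2.15 = 0.2451 m³/s
w_2 = (16.1 − 1.0)/2 = 7.55 m; q_2 = 0.77 × 0.41 × 7.55 = 2.384 m³/s
w_3 = (20.4 − 5.3)/2 = 7.55 m; q_3 = 0.91 × 0.58 × 7.55 = 3.985 m³/s
w_4 = (20.4 − 16.1)/2 = 2.15 m; q_4 = 0.66 × 0.21 × 2.15 = 0.2980 m³/s
Q = Σ qᵢ = 6.912 m³/s
= 6.912 × 1000 = 6912 L/s

6910 L/s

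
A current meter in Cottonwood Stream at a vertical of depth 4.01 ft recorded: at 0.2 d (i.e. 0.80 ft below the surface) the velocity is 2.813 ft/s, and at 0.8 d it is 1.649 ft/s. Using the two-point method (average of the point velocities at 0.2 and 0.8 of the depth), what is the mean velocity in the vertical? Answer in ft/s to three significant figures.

2.23 ft/s

v̄ = (2.813 + 1.649) / 2 = 2.231 ft/s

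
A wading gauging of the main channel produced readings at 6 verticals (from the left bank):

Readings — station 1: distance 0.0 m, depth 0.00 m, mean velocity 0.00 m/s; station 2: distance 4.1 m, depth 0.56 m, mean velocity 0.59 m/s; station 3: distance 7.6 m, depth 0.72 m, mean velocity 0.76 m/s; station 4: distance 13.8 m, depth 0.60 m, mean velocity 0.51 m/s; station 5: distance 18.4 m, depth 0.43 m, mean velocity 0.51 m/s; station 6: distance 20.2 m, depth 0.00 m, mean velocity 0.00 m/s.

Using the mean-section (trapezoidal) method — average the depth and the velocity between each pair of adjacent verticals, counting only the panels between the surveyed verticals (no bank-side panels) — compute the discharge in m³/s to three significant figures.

5.76 m³/s

Panel 1-2: Δb = 4.1 m, d̄ = (0.00+0.56)/2 = 0.28, v̄ = (0.00+0.59)/2 = 0.295 → q = 4.1×0.28×0.295 = 0.3387 m³/s
Panel 2-3: Δb = 3.5 m, d̄ = (0.56+0.72)/2 = 0.64, v̄ = (0.59+0.76)/2 = 0.675 → q = 3.5×0.64×0.675 = 1.512 m³/s
Panel 3-4: Δb = 6.2 m, d̄ = (0.72+0.60)/2 = 0.66, v̄ = (0.76+0.51)/2 = 0.635 → q = 6.2×0.66×0.635 = 2.598 m³/s
Panel 4-5: Δb = 4.6 m, d̄ = (0.60+0.43)/2 = 0.515, v̄ = (0.51+0.51)/2 = 0.51 → q = 4.6×0.515×0.51 = 1.208 m³/s
Panel 5-6: Δb = 1.8 m, d̄ = (0.43+0.00)/2 = 0.215, v̄ = (0.51+0.00)/2 = 0.255 → q = 1.8×0.215×0.255 = 0.09869 m³/s
Q = Σ q = 5.756 m³/s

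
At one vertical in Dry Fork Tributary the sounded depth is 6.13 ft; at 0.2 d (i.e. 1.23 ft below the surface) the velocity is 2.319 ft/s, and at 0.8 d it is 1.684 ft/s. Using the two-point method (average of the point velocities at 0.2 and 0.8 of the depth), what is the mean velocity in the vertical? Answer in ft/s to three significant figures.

v̄ = (2.319 + 1.684) / 2 = 2.002 ft/s

2.00 ft/s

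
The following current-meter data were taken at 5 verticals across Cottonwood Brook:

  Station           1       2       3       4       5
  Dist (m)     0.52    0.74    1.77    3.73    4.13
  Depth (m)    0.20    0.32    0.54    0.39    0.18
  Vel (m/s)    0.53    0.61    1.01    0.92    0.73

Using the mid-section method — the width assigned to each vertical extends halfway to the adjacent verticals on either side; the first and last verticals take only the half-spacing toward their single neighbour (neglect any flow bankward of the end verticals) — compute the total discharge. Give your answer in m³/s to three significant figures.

1.40 m³/s

w_1 = (0.74 − 0.52)/2 = 0.11 m; q_1 = 0.53 × 0.20 × 0.11 = 0.01166 m³/s
w_2 = (1.77 − 0.52)/2 = 0.625 m; q_2 = 0.61 × 0.32 × 0.625 = 0.1220 m³/s
w_3 = (3.73 − 0.74)/2 = 1.495 m; q_3 = 1.01 × 0.54 × 1.495 = 0.8154 m³/s
w_4 = (4.13 − 1.77)/2 = 1.18 m; q_4 = 0.92 × 0.39 × 1.18 = 0.4234 m³/s
w_5 = (4.13 − 3.73)/2 = 0.2 m; q_5 = 0.73 × 0.18 × 0.2 = 0.02628 m³/s
Q = Σ qᵢ = 1.399 m³/s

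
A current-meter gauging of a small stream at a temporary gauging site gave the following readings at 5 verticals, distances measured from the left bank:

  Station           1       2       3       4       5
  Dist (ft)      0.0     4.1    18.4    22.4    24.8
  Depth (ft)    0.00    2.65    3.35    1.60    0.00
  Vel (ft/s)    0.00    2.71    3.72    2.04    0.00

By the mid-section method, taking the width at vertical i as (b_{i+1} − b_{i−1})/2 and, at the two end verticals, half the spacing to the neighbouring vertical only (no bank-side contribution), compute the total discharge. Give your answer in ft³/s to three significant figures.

w_2 = (18.4 − 0.0)/2 = 9.2 ft; q_2 = 2.71 × 2.65 × 9.2 = 66.07 ft³/s
w_3 = (22.4 − 4.1)/2 = 9.15 ft; q_3 = 3.72 × 3.35 × 9.15 = 114.0 ft³/s
w_4 = (24.8 − 18.4)/2 = 3.2 ft; q_4 = 2.04 × 1.60 × 3.2 = 10.44 ft³/s
Stations 1, 5 contribute zero (depth or velocity is 0).
Q = Σ qᵢ = 190.5 ft³/s

191 ft³/s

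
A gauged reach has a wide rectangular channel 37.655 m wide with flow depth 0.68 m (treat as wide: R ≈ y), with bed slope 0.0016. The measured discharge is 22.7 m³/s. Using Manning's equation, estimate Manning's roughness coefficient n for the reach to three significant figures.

A = b·y = 37.655 × 0.68 = 25.61 m²
Wide channel: R ≈ y = 0.68 m
n = (1/Q)·A·R^(2/3)·S^(1/2) = (1/22.7) × 25.61 × 0.7733 × 0.04000 = 0.03489

0.0349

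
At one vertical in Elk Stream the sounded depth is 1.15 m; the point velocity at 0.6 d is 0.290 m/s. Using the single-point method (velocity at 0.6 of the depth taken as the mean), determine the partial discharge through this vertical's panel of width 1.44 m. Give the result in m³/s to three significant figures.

0.480 m³/s

v̄ = v₀.₆ = 0.290 m/s
q = v̄ × d × w = 0.2900 × 1.15 × 1.44 = 0.4802 m³/s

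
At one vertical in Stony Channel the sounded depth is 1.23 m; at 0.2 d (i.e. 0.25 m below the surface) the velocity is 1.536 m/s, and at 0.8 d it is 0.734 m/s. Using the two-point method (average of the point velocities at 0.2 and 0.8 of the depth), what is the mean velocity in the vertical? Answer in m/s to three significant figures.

v̄ = (1.536 + 0.734) / 2 = 1.135 m/s

1.14 m/s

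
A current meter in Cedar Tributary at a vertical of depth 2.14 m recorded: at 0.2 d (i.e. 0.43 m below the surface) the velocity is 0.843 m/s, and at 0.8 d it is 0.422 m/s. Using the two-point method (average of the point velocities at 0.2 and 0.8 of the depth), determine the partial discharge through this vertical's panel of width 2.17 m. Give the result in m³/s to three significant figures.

2.94 m³/s

v̄ = (0.843 + 0.422) / 2 = 0.6325 m/s
q = v̄ × d × w = 0.6325 × 2.14 × 2.17 = 2.937 m³/s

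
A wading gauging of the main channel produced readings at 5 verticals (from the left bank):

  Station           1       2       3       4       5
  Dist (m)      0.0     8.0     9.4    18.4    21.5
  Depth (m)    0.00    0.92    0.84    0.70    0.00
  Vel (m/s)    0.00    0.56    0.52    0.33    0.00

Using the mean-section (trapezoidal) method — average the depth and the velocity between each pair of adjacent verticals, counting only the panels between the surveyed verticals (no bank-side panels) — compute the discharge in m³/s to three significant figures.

Panel 1-2: Δb = 8 m, d̄ = (0.00+0.92)/2 = 0.46, v̄ = (0.00+0.56)/2 = 0.28 → q = 8×0.46×0.28 = 1.030 m³/s
Panel 2-3: Δb = 1.4 m, d̄ = (0.92+0.84)/2 = 0.88, v̄ = (0.56+0.52)/2 = 0.54 → q = 1.4×0.88×0.54 = 0.6653 m³/s
Panel 3-4: Δb = 9 m, d̄ = (0.84+0.70)/2 = 0.77, v̄ = (0.52+0.33)/2 = 0.425 → q = 9×0.77×0.425 = 2.945 m³/s
Panel 4-5: Δb = 3.1 m, d̄ = (0.70+0.00)/2 = 0.35, v̄ = (0.33+0.00)/2 = 0.165 → q = 3.1×0.35×0.165 = 0.1790 m³/s
Q = Σ q = 4.820 m³/s

4.82 m³/s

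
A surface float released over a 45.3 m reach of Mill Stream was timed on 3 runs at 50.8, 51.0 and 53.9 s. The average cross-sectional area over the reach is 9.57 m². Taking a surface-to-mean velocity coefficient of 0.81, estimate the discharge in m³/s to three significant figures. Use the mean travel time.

6.77 m³/s

t̄ = (50.8 + 51.0 + 53.9) / 3 = 51.9 s
v_surface = L / t̄ = 45.3 / 51.9 = 0.8728 m/s
v_mean = 0.81 × 0.8728 = 0.7070 m/s
Q = A × v_mean = 9.57 × 0.7070 = 6.766 m³/s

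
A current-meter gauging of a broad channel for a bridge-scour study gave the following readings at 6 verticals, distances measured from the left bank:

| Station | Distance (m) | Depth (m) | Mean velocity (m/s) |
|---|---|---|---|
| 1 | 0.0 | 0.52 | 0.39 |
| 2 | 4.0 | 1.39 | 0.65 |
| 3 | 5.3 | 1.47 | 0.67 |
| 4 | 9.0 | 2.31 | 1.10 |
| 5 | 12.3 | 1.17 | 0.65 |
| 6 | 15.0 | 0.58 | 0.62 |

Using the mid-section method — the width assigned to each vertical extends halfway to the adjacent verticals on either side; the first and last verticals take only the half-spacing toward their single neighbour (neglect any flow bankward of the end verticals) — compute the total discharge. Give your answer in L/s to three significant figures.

w_1 = (4.0 − 0.0)/2 = 2 m; q_1 = 0.39 × 0.52 × 2 = 0.4056 m³/s
w_2 = (5.3 − 0.0)/2 = 2.65 m; q_2 = 0.65 × 1.39 × 2.65 = 2.394 m³/s
w_3 = (9.0 − 4.0)/2 = 2.5 m; q_3 = 0.67 × 1.47 × 2.5 = 2.462 m³/s
w_4 = (12.3 − 5.3)/2 = 3.5 m; q_4 = 1.10 × 2.31 × 3.5 = 8.894 m³/s
w_5 = (15.0 − 9.0)/2 = 3 m; q_5 = 0.65 × 1.17 × 3 = 2.282 m³/s
w_6 = (15.0 − 12.3)/2 = 1.35 m; q_6 = 0.62 × 0.58 × 1.35 = 0.4855 m³/s
Q = Σ qᵢ = 16.92 m³/s
= 16.92 × 1000 = 16920 L/s

16900 L/s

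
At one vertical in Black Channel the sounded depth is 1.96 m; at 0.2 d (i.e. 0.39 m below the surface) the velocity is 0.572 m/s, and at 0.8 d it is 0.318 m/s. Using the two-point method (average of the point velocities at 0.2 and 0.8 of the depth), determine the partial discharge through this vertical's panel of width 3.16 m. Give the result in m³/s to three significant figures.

v̄ = (0.572 + 0.318) / 2 = 0.4450 m/s
q = v̄ × d × w = 0.4450 × 1.96 × 3.16 = 2.756 m³/s

2.76 m³/s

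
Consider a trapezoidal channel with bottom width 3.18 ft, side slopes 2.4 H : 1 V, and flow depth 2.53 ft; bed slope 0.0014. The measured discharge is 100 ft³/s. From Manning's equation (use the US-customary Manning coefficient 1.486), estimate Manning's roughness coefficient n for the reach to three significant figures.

A = (b + z·y)·y = (3.18 + 2.4×2.53)×2.53 = 23.41 ft²
P = b + 2y√(1+z²) = 3.18 + 2×2.53×√(1+2.4²) = 16.34 ft
R = A/P = 23.41/16.34 = 1.433 ft
n = (1.486/Q)·A·R^(2/3)·S^(1/2) = (1.486/100) × 23.41 × 1.271 × 0.03742 = 0.01654

0.0165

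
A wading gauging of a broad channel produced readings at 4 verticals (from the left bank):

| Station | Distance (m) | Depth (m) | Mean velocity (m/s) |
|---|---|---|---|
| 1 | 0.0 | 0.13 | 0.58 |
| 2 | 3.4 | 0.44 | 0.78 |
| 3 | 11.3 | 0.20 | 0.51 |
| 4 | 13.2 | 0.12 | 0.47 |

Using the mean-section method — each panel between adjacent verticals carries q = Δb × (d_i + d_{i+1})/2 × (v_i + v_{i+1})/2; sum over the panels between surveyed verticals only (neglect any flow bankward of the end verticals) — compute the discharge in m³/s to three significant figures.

2.44 m³/s

Panel 1-2: Δb = 3.4 m, d̄ = (0.13+0.44)/2 = 0.285, v̄ = (0.58+0.78)/2 = 0.68 → q = 3.4×0.285×0.68 = 0.6589 m³/s
Panel 2-3: Δb = 7.9 m, d̄ = (0.44+0.20)/2 = 0.32, v̄ = (0.78+0.51)/2 = 0.645 → q = 7.9×0.32×0.645 = 1.631 m³/s
Panel 3-4: Δb = 1.9 m, d̄ = (0.20+0.12)/2 = 0.16, v̄ = (0.51+0.47)/2 = 0.49 → q = 1.9×0.16×0.49 = 0.1490 m³/s
Q = Σ q = 2.438 m³/s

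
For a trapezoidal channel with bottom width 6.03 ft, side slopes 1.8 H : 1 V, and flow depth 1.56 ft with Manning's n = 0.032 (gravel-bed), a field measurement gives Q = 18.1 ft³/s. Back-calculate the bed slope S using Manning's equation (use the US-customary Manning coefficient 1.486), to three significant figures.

0.000698

A = (b + z·y)·y = (6.03 + 1.8×1.56)×1.56 = 13.79 ft²
P = b + 2y√(1+z²) = 6.03 + 2×1.56×√(1+1.8²) = 12.45 ft
R = A/P = 13.79/12.45 = 1.107 ft
S = (Q·n / (1.486·A·R^(2/3)))² = (18.1×0.032 / (1.486×13.79×1.070))² = 0.0006979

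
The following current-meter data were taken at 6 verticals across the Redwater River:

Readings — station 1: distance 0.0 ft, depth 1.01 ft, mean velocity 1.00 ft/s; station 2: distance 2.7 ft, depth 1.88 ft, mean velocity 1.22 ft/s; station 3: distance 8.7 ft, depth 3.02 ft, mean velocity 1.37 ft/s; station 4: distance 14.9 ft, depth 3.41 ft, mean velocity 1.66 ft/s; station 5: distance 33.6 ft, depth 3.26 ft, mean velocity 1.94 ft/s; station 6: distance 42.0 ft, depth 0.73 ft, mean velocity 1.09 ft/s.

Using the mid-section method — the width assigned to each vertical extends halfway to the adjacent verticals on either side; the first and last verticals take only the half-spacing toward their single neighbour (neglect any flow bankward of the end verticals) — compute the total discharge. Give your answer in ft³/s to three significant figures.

w_1 = (2.7 − 0.0)/2 = 1.35 ft; q_1 = 1.00 × 1.01 × 1.35 = 1.364 ft³/s
w_2 = (8.7 − 0.0)/2 = 4.35 ft; q_2 = 1.22 × 1.88 × 4.35 = 9.977 ft³/s
w_3 = (14.9 − 2.7)/2 = 6.1 ft; q_3 = 1.37 × 3.02 × 6.1 = 25.24 ft³/s
w_4 = (33.6 − 8.7)/2 = 12.45 ft; q_4 = 1.66 × 3.41 × 12.45 = 70.47 ft³/s
w_5 = (42.0 − 14.9)/2 = 13.55 ft; q_5 = 1.94 × 3.26 × 13.55 = 85.70 ft³/s
w_6 = (42.0 − 33.6)/2 = 4.2 ft; q_6 = 1.09 × 0.73 × 4.2 = 3.342 ft³/s
Q = Σ qᵢ = 196.1 ft³/s

196 ft³/s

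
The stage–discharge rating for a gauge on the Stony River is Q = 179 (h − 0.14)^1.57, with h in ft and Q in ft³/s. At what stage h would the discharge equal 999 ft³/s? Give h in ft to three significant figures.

3.13 ft

h − h₀ = (Q/C)^(1/b) = (999/179)^(1/1.57) = 2.990 ft
h = 0.14 + 2.990 = 3.130 ft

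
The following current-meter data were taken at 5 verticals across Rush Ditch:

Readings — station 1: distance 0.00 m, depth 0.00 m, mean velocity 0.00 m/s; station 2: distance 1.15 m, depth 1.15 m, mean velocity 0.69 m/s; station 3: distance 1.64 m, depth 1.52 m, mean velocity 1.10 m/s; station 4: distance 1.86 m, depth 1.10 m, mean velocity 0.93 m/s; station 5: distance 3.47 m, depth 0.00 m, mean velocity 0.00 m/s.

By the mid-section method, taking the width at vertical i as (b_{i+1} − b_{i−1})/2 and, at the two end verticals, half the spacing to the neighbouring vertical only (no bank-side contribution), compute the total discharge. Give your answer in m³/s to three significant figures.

w_2 = (1.64 − 0.00)/2 = 0.82 m; q_2 = 0.69 × 1.15 × 0.82 = 0.6507 m³/s
w_3 = (1.86 − 1.15)/2 = 0.355 m; q_3 = 1.10 × 1.52 × 0.355 = 0.5936 m³/s
w_4 = (3.47 − 1.64)/2 = 0.915 m; q_4 = 0.93 × 1.10 × 0.915 = 0.9360 m³/s
Stations 1, 5 contribute zero (depth or velocity is 0).
Q = Σ qᵢ = 2.180 m³/s

2.18 m³/s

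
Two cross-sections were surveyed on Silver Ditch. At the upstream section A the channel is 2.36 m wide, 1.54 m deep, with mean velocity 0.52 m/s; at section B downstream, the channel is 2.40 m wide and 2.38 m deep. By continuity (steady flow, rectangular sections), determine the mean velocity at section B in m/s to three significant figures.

Q = A₁V₁ = (2.36×1.54) × 0.52 = 1.890 m³/s
A₂ = 2.40 × 2.38 = 5.712 m²
V₂ = Q/A₂ = 1.890/5.712 = 0.3309 m/s

0.331 m/s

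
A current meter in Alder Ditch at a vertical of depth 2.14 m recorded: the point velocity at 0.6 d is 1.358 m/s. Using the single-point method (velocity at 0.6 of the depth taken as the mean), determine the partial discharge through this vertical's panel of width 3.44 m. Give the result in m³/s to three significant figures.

10.0 m³/s

v̄ = v₀.₆ = 1.358 m/s
q = v̄ × d × w = 1.358 × 2.14 × 3.44 = 9.997 m³/s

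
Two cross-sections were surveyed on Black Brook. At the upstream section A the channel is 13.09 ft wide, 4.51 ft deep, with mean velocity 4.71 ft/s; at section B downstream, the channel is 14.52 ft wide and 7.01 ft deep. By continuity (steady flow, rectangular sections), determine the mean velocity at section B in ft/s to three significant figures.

2.73 ft/s

Q = A₁V₁ = (13.09×4.51) × 4.71 = 278.1 ft³/s
A₂ = 14.52 × 7.01 = 101.8 ft²
V₂ = Q/A₂ = 278.1/101.8 = 2.732 ft/s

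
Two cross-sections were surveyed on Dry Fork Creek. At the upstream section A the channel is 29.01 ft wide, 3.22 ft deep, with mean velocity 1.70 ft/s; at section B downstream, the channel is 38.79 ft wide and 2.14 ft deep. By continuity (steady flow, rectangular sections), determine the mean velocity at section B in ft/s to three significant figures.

1.91 ft/s

Q = A₁V₁ = (29.01×3.22) × 1.70 = 158.8 ft³/s
A₂ = 38.79 × 2.14 = 83.01 ft²
V₂ = Q/A₂ = 158.8/83.01 = 1.913 ft/s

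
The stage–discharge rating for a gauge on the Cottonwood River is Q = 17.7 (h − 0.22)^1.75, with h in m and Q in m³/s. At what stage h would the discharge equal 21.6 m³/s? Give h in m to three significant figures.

1.34 m

h − h₀ = (Q/C)^(1/b) = (21.6/17.7)^(1/1.75) = 1.121 m
h = 0.22 + 1.121 = 1.341 m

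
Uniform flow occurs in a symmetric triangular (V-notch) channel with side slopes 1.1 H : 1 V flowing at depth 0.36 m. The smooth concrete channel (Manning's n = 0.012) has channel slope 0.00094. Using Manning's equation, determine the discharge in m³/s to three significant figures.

0.0950 m³/s

A = z·y² = 1.1×0.36² = 0.1426 m²
P = 2y√(1+z²) = 2×0.36×√(1+1.1²) = 1.070 m
R = A/P = 0.1426/1.070 = 0.1332 m
Q = (1/n)·A·R^(2/3)·S^(1/2) = (1/0.012) × 0.1426 × 0.1332^(2/3) × 0.00094^(1/2) = 0.09499 m³/s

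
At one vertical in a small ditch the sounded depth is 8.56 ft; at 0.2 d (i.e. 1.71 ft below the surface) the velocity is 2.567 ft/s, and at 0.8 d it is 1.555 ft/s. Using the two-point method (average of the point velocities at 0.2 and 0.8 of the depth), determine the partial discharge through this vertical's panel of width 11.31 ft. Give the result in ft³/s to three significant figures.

200 ft³/s

v̄ = (2.567 + 1.555) / 2 = 2.061 ft/s
q = v̄ × d × w = 2.061 × 8.56 × 11.31 = 199.5 ft³/s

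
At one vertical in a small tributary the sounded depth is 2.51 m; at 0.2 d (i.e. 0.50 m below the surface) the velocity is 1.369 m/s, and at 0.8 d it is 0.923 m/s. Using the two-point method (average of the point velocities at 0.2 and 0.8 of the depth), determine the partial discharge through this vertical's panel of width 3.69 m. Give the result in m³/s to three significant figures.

v̄ = (1.369 + 0.923) / 2 = 1.146 m/s
q = v̄ × d × w = 1.146 × 2.51 × 3.69 = 10.61 m³/s

10.6 m³/s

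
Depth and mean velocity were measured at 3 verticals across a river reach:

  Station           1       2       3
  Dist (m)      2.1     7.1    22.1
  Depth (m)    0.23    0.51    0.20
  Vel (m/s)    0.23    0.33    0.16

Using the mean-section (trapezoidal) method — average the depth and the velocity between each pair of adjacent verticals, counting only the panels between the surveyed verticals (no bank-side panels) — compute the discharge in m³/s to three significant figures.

1.82 m³/s

Panel 1-2: Δb = 5 m, d̄ = (0.23+0.51)/2 = 0.37, v̄ = (0.23+0.33)/2 = 0.28 → q = 5×0.37×0.28 = 0.5180 m³/s
Panel 2-3: Δb = 15 m, d̄ = (0.51+0.20)/2 = 0.355, v̄ = (0.33+0.16)/2 = 0.245 → q = 15×0.355×0.245 = 1.305 m³/s
Q = Σ q = 1.823 m³/s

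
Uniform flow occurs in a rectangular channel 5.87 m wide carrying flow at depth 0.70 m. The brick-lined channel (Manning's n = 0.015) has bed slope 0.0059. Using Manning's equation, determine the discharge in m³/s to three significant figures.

14.4 m³/s

A = b·y = 5.87 × 0.70 = 4.109 m²
P = b + 2y = 5.87 + 2×0.70 = 7.270 m
R = A/P = 4.109/7.270 = 0.5652 m
Q = (1/n)·A·R^(2/3)·S^(1/2) = (1/0.015) × 4.109 × 0.5652^(2/3) × 0.0059^(1/2) = 14.38 m³/s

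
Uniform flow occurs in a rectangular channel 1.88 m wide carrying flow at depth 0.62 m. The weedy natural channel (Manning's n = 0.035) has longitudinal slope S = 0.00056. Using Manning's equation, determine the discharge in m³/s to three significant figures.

A = b·y = 1.88 × 0.62 = 1.166 m²
P = b + 2y = 1.88 + 2×0.62 = 3.120 m
R = A/P = 1.166/3.120 = 0.3736 m
Q = (1/n)·A·R^(2/3)·S^(1/2) = (1/0.035) × 1.166 × 0.3736^(2/3) × 0.00056^(1/2) = 0.4088 m³/s

0.409 m³/s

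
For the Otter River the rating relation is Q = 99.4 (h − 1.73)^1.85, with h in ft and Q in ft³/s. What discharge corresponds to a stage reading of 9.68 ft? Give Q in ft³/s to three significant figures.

4600 ft³/s

Q = 99.4 × (9.68 − 1.73)^1.85 = 99.4 × 7.95^1.85 = 4603 ft³/s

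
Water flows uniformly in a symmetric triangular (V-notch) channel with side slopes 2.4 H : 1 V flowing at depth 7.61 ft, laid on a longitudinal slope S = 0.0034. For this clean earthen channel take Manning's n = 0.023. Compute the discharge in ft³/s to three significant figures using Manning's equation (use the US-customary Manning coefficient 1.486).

1210 ft³/s

A = z·y² = 2.4×7.61² = 139.0 ft²
P = 2y√(1+z²) = 2×7.61×√(1+2.4²) = 39.57 ft
R = A/P = 139.0/39.57 = 3.512 ft
Q = (1.486/n)·A·R^(2/3)·S^(1/2) = (1.486/0.023) × 139.0 × 3.512^(2/3) × 0.0034^(1/2) = 1210 ft³/s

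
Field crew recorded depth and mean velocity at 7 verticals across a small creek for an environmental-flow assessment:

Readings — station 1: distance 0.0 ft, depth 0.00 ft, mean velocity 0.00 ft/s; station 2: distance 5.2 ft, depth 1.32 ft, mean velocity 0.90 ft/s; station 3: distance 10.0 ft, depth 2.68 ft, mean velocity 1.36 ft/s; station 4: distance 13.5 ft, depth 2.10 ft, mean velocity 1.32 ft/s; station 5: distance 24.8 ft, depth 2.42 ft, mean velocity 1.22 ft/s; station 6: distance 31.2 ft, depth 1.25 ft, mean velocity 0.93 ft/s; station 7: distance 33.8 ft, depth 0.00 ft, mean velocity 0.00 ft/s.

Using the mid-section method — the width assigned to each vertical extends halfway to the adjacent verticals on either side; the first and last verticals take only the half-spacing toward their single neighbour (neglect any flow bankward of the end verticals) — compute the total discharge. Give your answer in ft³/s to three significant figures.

72.9 ft³/s

w_2 = (10.0 − 0.0)/2 = 5 ft; q_2 = 0.90 × 1.32 × 5 = 5.940 ft³/s
w_3 = (13.5 − 5.2)/2 = 4.15 ft; q_3 = 1.36 × 2.68 × 4.15 = 15.13 ft³/s
w_4 = (24.8 − 10.0)/2 = 7.4 ft; q_4 = 1.32 × 2.10 × 7.4 = 20.51 ft³/s
w_5 = (31.2 − 13.5)/2 = 8.85 ft; q_5 = 1.22 × 2.42 × 8.85 = 26.13 ft³/s
w_6 = (33.8 − 24.8)/2 = 4.5 ft; q_6 = 0.93 × 1.25 × 4.5 = 5.231 ft³/s
Stations 1, 7 contribute zero (depth or velocity is 0).
Q = Σ qᵢ = 72.94 ft³/s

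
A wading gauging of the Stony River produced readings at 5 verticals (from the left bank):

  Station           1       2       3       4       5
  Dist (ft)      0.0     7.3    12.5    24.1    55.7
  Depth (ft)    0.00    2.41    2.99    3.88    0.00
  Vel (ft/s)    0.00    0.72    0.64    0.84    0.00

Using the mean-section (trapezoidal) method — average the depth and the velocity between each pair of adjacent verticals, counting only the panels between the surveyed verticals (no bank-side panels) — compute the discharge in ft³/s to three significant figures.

67.9 ft³/s

Panel 1-2: Δb = 7.3 ft, d̄ = (0.00+2.41)/2 = 1.205, v̄ = (0.00+0.72)/2 = 0.36 → q = 7.3×1.205×0.36 = 3.167 ft³/s
Panel 2-3: Δb = 5.2 ft, d̄ = (2.41+2.99)/2 = 2.7, v̄ = (0.72+0.64)/2 = 0.68 → q = 5.2×2.7×0.68 = 9.547 ft³/s
Panel 3-4: Δb = 11.6 ft, d̄ = (2.99+3.88)/2 = 3.435, v̄ = (0.64+0.84)/2 = 0.74 → q = 11.6×3.435×0.74 = 29.49 ft³/s
Panel 4-5: Δb = 31.6 ft, d̄ = (3.88+0.00)/2 = 1.94, v̄ = (0.84+0.00)/2 = 0.42 → q = 31.6×1.94×0.42 = 25.75 ft³/s
Q = Σ q = 67.95 ft³/s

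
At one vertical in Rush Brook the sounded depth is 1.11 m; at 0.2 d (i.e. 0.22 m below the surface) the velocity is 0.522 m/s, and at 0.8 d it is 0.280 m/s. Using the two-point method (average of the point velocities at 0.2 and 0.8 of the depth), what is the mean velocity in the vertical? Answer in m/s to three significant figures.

v̄ = (0.522 + 0.280) / 2 = 0.4010 m/s

0.401 m/s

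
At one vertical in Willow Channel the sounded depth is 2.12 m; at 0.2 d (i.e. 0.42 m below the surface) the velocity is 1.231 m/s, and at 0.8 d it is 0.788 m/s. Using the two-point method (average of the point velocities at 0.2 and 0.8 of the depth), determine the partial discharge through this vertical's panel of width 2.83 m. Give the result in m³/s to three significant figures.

6.06 m³/s

v̄ = (1.231 + 0.788) / 2 = 1.010 m/s
q = v̄ × d × w = 1.010 × 2.12 × 2.83 = 6.057 m³/s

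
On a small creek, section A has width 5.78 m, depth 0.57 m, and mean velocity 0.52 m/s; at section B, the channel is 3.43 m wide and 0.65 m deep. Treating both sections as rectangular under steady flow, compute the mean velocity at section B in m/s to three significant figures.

Q = A₁V₁ = (5.78×0.57) × 0.52 = 1.713 m³/s
A₂ = 3.43 × 0.65 = 2.230 m²
V₂ = Q/A₂ = 1.713/2.230 = 0.7684 m/s

0.768 m/s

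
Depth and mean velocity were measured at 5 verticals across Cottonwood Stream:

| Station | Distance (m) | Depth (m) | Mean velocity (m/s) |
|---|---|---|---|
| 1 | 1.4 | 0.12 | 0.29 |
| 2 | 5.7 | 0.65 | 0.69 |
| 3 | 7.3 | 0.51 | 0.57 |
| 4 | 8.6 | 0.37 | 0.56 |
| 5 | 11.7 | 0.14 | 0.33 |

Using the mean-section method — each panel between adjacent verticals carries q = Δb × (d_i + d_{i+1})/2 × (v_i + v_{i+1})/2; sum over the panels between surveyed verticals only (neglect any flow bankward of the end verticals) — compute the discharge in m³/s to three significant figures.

Panel 1-2: Δb = 4.3 m, d̄ = (0.12+0.65)/2 = 0.385, v̄ = (0.29+0.69)/2 = 0.49 → q = 4.3×0.385×0.49 = 0.8112 m³/s
Panel 2-3: Δb = 1.6 m, d̄ = (0.65+0.51)/2 = 0.58, v̄ = (0.69+0.57)/2 = 0.63 → q = 1.6×0.58×0.63 = 0.5846 m³/s
Panel 3-4: Δb = 1.3 m, d̄ = (0.51+0.37)/2 = 0.44, v̄ = (0.57+0.56)/2 = 0.565 → q = 1.3×0.44×0.565 = 0.3232 m³/s
Panel 4-5: Δb = 3.1 m, d̄ = (0.37+0.14)/2 = 0.255, v̄ = (0.56+0.33)/2 = 0.445 → q = 3.1×0.255×0.445 = 0.3518 m³/s
Q = Σ q = 2.071 m³/s

2.07 m³/s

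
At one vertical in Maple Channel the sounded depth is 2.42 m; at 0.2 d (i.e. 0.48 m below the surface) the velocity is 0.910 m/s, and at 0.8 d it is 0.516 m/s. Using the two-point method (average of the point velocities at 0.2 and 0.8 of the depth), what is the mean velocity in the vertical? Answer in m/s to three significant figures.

0.713 m/s

v̄ = (0.910 + 0.516) / 2 = 0.7130 m/s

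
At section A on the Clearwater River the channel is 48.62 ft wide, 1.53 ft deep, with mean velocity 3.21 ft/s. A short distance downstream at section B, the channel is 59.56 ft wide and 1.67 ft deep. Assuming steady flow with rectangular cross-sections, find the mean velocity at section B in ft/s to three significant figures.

Q = A₁V₁ = (48.62×1.53) × 3.21 = 238.8 ft³/s
A₂ = 59.56 × 1.67 = 99.47 ft²
V₂ = Q/A₂ = 238.8/99.47 = 2.401 ft/s

2.40 ft/s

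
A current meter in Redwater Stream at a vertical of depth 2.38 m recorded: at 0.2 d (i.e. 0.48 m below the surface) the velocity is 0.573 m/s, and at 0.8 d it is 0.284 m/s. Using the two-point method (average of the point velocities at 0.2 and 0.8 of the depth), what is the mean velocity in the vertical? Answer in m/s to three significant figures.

0.429 m/s

v̄ = (0.573 + 0.284) / 2 = 0.4285 m/s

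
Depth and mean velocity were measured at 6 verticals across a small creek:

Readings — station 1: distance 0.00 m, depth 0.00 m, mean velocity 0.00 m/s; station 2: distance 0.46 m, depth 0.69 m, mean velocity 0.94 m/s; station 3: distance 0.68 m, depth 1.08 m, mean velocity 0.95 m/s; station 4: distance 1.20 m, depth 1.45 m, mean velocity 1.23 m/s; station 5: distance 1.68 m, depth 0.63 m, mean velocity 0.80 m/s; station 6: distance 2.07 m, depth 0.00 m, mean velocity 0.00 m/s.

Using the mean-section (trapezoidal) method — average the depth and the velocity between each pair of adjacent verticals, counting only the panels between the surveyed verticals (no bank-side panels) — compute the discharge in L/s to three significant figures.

1530 L/s

Panel 1-2: Δb = 0.46 m, d̄ = (0.00+0.69)/2 = 0.345, v̄ = (0.00+0.94)/2 = 0.47 → q = 0.46×0.345×0.47 = 0.07459 m³/s
Panel 2-3: Δb = 0.22 m, d̄ = (0.69+1.08)/2 = 0.885, v̄ = (0.94+0.95)/2 = 0.945 → q = 0.22×0.885×0.945 = 0.1840 m³/s
Panel 3-4: Δb = 0.52 m, d̄ = (1.08+1.45)/2 = 1.265, v̄ = (0.95+1.23)/2 = 1.09 → q = 0.52×1.265×1.09 = 0.7170 m³/s
Panel 4-5: Δb = 0.48 m, d̄ = (1.45+0.63)/2 = 1.04, v̄ = (1.23+0.80)/2 = 1.015 → q = 0.48×1.04×1.015 = 0.5067 m³/s
Panel 5-6: Δb = 0.39 m, d̄ = (0.63+0.00)/2 = 0.315, v̄ = (0.80+0.00)/2 = 0.4 → q = 0.39×0.315×0.4 = 0.04914 m³/s
Q = Σ q = 1.531 m³/s
= 1.531 × 1000 = 1531 L/s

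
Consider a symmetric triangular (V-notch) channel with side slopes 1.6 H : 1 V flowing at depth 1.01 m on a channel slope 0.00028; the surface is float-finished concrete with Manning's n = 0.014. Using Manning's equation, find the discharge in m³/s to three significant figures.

A = z·y² = 1.6×1.01² = 1.632 m²
P = 2y√(1+z²) = 2×1.01×√(1+1.6²) = 3.811 m
R = A/P = 1.632/3.811 = 0.4282 m
Q = (1/n)·A·R^(2/3)·S^(1/2) = (1/0.014) × 1.632 × 0.4282^(2/3) × 0.00028^(1/2) = 1.108 m³/s

1.11 m³/s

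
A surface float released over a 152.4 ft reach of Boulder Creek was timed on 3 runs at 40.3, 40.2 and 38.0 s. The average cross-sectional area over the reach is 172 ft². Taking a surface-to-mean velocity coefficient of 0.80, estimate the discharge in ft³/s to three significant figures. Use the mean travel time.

531 ft³/s

t̄ = (40.3 + 40.2 + 38.0) / 3 = 39.5 s
v_surface = L / t̄ = 152.4 / 39.5 = 3.858 ft/s
v_mean = 0.80 × 3.858 = 3.087 ft/s
Q = A × v_mean = 172 × 3.087 = 530.9 ft³/s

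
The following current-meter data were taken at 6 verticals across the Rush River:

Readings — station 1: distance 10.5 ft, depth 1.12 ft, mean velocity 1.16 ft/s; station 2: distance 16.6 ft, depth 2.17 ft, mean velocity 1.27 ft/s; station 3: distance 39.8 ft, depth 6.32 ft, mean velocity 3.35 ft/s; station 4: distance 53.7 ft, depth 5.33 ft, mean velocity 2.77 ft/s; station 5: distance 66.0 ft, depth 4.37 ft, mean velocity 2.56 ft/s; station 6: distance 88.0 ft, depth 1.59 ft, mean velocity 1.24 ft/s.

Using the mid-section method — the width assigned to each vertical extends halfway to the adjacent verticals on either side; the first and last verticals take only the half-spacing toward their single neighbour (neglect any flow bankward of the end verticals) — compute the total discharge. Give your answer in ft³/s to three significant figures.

w_1 = (16.6 − 10.5)/2 = 3.05 ft; q_1 = 1.16 × 1.12 × 3.05 = 3.963 ft³/s
w_2 = (39.8 − 10.5)/2 = 14.65 ft; q_2 = 1.27 × 2.17 × 14.65 = 40.37 ft³/s
w_3 = (53.7 − 16.6)/2 = 18.55 ft; q_3 = 3.35 × 6.32 × 18.55 = 392.7 ft³/s
w_4 = (66.0 − 39.8)/2 = 13.1 ft; q_4 = 2.77 × 5.33 × 13.1 = 193.4 ft³/s
w_5 = (88.0 − 53.7)/2 = 17.15 ft; q_5 = 2.56 × 4.37 × 17.15 = 191.9 ft³/s
w_6 = (88.0 − 66.0)/2 = 11 ft; q_6 = 1.24 × 1.59 × 11 = 21.69 ft³/s
Q = Σ qᵢ = 844.0 ft³/s

844 ft³/s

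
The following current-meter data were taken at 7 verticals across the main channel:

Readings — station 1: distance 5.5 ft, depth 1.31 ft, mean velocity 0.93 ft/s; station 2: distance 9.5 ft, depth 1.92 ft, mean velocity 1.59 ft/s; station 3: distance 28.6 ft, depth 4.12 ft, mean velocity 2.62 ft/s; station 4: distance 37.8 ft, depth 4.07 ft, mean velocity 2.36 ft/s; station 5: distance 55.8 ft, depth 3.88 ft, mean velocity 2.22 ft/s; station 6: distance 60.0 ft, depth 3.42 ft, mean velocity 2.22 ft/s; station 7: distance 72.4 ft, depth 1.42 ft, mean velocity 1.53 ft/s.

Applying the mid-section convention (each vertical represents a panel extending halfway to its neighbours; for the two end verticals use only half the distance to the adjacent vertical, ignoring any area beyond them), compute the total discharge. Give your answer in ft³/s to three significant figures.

493 ft³/s

w_1 = (9.5 − 5.5)/2 = 2 ft; q_1 = 0.93 × 1.31 × 2 = 2.437 ft³/s
w_2 = (28.6 − 5.5)/2 = 11.55 ft; q_2 = 1.59 × 1.92 × 11.55 = 35.26 ft³/s
w_3 = (37.8 − 9.5)/2 = 14.15 ft; q_3 = 2.62 × 4.12 × 14.15 = 152.7 ft³/s
w_4 = (55.8 − 28.6)/2 = 13.6 ft; q_4 = 2.36 × 4.07 × 13.6 = 130.6 ft³/s
w_5 = (60.0 − 37.8)/2 = 11.1 ft; q_5 = 2.22 × 3.88 × 11.1 = 95.61 ft³/s
w_6 = (72.4 − 55.8)/2 = 8.3 ft; q_6 = 2.22 × 3.42 × 8.3 = 63.02 ft³/s
w_7 = (72.4 − 60.0)/2 = 6.2 ft; q_7 = 1.53 × 1.42 × 6.2 = 13.47 ft³/s
Q = Σ qᵢ = 493.2 ft³/s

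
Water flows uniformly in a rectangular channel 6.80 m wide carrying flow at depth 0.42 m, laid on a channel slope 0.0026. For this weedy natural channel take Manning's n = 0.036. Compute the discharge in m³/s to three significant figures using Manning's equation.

A = b·y = 6.80 × 0.42 = 2.856 m²
P = b + 2y = 6.80 + 2×0.42 = 7.640 m
R = A/P = 2.856/7.640 = 0.3738 m
Q = (1/n)·A·R^(2/3)·S^(1/2) = (1/0.036) × 2.856 × 0.3738^(2/3) × 0.0026^(1/2) = 2.099 m³/s

2.10 m³/s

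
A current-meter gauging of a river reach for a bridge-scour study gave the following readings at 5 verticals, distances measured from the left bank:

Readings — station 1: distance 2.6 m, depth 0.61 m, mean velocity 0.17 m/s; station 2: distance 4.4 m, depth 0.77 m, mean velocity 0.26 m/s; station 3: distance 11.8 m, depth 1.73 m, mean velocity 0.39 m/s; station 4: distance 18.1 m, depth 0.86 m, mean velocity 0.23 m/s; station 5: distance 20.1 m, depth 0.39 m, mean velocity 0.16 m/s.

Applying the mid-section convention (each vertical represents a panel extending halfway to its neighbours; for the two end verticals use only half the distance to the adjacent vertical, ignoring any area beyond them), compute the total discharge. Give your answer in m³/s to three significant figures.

6.52 m³/s

w_1 = (4.4 − 2.6)/2 = 0.9 m; q_1 = 0.17 × 0.61 × 0.9 = 0.09333 m³/s
w_2 = (11.8 − 2.6)/2 = 4.6 m; q_2 = 0.26 × 0.77 × 4.6 = 0.9209 m³/s
w_3 = (18.1 − 4.4)/2 = 6.85 m; q_3 = 0.39 × 1.73 × 6.85 = 4.622 m³/s
w_4 = (20.1 − 11.8)/2 = 4.15 m; q_4 = 0.23 × 0.86 × 4.15 = 0.8209 m³/s
w_5 = (20.1 − 18.1)/2 = 1 m; q_5 = 0.16 × 0.39 × 1 = 0.06240 m³/s
Q = Σ qᵢ = 6.519 m³/s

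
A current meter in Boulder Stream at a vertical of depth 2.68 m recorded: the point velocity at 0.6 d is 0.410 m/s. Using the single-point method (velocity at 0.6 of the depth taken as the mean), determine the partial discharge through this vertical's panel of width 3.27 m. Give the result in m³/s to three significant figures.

v̄ = v₀.₆ = 0.410 m/s
q = v̄ × d × w = 0.4100 × 2.68 × 3.27 = 3.593 m³/s

3.59 m³/s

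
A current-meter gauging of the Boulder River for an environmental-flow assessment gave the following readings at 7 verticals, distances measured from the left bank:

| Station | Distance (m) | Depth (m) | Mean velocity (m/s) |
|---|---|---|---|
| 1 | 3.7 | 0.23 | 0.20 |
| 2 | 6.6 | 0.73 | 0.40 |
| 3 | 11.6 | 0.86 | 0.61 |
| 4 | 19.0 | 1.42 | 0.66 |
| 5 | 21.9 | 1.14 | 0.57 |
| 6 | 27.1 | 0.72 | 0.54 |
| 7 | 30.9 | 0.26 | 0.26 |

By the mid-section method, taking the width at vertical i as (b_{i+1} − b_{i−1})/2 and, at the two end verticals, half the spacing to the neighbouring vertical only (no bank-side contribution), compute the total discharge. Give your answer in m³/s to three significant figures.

13.8 m³/s

w_1 = (6.6 − 3.7)/2 = 1.45 m; q_1 = 0.20 × 0.23 × 1.45 = 0.06670 m³/s
w_2 = (11.6 − 3.7)/2 = 3.95 m; q_2 = 0.40 × 0.73 × 3.95 = 1.153 m³/s
w_3 = (19.0 − 6.6)/2 = 6.2 m; q_3 = 0.61 × 0.86 × 6.2 = 3.253 m³/s
w_4 = (21.9 − 11.6)/2 = 5.15 m; q_4 = 0.66 × 1.42 × 5.15 = 4.827 m³/s
w_5 = (27.1 − 19.0)/2 = 4.05 m; q_5 = 0.57 × 1.14 × 4.05 = 2.632 m³/s
w_6 = (30.9 − 21.9)/2 = 4.5 m; q_6 = 0.54 × 0.72 × 4.5 = 1.750 m³/s
w_7 = (30.9 − 27.1)/2 = 1.9 m; q_7 = 0.26 × 0.26 × 1.9 = 0.1284 m³/s
Q = Σ qᵢ = 13.81 m³/s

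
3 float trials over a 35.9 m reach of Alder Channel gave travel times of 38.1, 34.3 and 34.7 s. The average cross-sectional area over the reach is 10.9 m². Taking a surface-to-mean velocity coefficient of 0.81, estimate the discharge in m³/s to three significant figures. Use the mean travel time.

t̄ = (38.1 + 34.3 + 34.7) / 3 = 35.7 s
v_surface = L / t̄ = 35.9 / 35.7 = 1.006 m/s
v_mean = 0.81 × 1.006 = 0.8145 m/s
Q = A × v_mean = 10.9 × 0.8145 = 8.878 m³/s

8.88 m³/s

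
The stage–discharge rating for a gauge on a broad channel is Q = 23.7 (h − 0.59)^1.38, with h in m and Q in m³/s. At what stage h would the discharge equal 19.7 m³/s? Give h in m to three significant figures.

h − h₀ = (Q/C)^(1/b) = (19.7/23.7)^(1/1.38) = 0.8746 m
h = 0.59 + 0.8746 = 1.465 m

1.46 m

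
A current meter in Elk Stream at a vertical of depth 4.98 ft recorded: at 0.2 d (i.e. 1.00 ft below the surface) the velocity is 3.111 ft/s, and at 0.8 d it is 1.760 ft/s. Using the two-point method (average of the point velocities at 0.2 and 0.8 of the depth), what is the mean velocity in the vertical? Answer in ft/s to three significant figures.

2.44 ft/s

v̄ = (3.111 + 1.760) / 2 = 2.436 ft/s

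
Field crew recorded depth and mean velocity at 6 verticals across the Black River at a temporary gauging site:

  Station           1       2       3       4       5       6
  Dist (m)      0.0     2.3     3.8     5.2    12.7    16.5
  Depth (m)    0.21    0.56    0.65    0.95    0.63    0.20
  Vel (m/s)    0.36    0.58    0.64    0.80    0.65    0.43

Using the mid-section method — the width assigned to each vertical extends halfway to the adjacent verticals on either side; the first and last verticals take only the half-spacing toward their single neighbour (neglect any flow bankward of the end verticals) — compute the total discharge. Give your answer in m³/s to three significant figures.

7.17 m³/s

w_1 = (2.3 − 0.0)/2 = 1.15 m; q_1 = 0.36 × 0.21 × 1.15 = 0.08694 m³/s
w_2 = (3.8 − 0.0)/2 = 1.9 m; q_2 = 0.58 × 0.56 × 1.9 = 0.6171 m³/s
w_3 = (5.2 − 2.3)/2 = 1.45 m; q_3 = 0.64 × 0.65 × 1.45 = 0.6032 m³/s
w_4 = (12.7 − 3.8)/2 = 4.45 m; q_4 = 0.80 × 0.95 × 4.45 = 3.382 m³/s
w_5 = (16.5 − 5.2)/2 = 5.65 m; q_5 = 0.65 × 0.63 × 5.65 = 2.314 m³/s
w_6 = (16.5 − 12.7)/2 = 1.9 m; q_6 = 0.43 × 0.20 × 1.9 = 0.1634 m³/s
Q = Σ qᵢ = 7.166 m³/s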